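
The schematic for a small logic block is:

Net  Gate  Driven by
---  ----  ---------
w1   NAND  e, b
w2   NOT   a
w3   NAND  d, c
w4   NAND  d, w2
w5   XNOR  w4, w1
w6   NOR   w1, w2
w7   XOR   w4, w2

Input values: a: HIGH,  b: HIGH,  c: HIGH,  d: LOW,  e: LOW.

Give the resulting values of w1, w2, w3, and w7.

w1 = HIGH; w2 = LOW; w3 = HIGH; w7 = HIGH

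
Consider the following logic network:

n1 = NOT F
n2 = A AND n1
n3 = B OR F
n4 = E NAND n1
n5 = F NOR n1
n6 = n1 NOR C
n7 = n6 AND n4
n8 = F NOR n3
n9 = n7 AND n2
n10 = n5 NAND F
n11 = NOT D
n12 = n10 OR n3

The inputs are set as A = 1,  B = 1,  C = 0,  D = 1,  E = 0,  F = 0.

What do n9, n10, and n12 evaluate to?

n9 = 0; n10 = 1; n12 = 1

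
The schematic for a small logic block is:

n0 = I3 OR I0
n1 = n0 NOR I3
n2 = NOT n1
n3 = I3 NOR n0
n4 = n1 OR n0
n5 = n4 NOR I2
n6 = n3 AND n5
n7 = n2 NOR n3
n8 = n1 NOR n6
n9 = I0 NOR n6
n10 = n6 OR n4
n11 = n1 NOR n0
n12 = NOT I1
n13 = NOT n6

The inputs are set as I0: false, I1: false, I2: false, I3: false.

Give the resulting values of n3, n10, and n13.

n3 = true, n10 = true, n13 = true

n0 = I3 OR I0 = false OR false = false
n1 = n0 NOR I3 = false NOR false = true
n3 = I3 NOR n0 = false NOR false = true
n4 = n1 OR n0 = true OR false = true
n5 = n4 NOR I2 = true NOR false = false
n6 = n3 AND n5 = true AND false = false
n10 = n6 OR n4 = false OR true = true
n13 = NOT n6 = NOT false = true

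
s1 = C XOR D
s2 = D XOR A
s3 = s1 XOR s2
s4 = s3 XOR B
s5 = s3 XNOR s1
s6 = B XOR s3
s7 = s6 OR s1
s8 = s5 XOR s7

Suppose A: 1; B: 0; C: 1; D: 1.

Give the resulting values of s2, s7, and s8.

s1 = C XOR D = 1 XOR 1 = 0
s2 = D XOR A = 1 XOR 1 = 0
s3 = s1 XOR s2 = 0 XOR 0 = 0
s5 = s3 XNOR s1 = 0 XNOR 0 = 1
s6 = B XOR s3 = 0 XOR 0 = 0
s7 = s6 OR s1 = 0 OR 0 = 0
s8 = s5 XOR s7 = 1 XOR 0 = 1

s2 = 0  s7 = 0  s8 = 1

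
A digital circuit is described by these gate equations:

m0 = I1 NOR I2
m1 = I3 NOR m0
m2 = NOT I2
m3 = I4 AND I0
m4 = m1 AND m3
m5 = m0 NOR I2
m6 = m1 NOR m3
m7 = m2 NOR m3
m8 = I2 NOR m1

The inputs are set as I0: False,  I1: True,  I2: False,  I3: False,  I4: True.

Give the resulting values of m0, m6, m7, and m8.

m0 = I1 NOR I2 = True NOR False = False
m1 = I3 NOR m0 = False NOR False = True
m2 = NOT I2 = NOT False = True
m3 = I4 AND I0 = True AND False = False
m6 = m1 NOR m3 = True NOR False = False
m7 = m2 NOR m3 = True NOR False = False
m8 = I2 NOR m1 = False NOR True = False

m0 = False; m6 = False; m7 = False; m8 = False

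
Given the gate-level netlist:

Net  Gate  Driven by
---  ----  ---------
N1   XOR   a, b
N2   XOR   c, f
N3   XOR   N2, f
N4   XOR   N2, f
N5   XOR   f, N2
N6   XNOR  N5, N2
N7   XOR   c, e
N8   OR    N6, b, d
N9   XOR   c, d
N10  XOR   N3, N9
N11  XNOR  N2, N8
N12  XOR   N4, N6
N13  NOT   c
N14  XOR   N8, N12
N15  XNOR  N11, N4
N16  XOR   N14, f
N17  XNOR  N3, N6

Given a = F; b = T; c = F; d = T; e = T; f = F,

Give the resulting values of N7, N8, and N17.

N2 = c XOR f = F XOR F = F
N3 = N2 XOR f = F XOR F = F
N5 = f XOR N2 = F XOR F = F
N6 = N5 XNOR N2 = F XNOR F = T
N7 = c XOR e = F XOR T = T
N8 = N6 OR b OR d = T OR T OR T = T
N17 = N3 XNOR N6 = F XNOR T = F

N7 = T, N8 = T, N17 = F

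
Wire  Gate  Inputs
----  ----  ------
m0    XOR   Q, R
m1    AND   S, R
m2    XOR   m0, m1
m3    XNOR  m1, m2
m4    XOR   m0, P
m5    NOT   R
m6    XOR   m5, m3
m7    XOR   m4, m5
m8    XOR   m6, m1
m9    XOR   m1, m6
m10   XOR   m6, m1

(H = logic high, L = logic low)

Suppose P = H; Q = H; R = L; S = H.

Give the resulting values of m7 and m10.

m0 = Q XOR R = H XOR L = H
m1 = S AND R = H AND L = L
m2 = m0 XOR m1 = H XOR L = H
m3 = m1 XNOR m2 = L XNOR H = L
m4 = m0 XOR P = H XOR H = L
m5 = NOT R = NOT L = H
m6 = m5 XOR m3 = H XOR L = H
m7 = m4 XOR m5 = L XOR H = H
m10 = m6 XOR m1 = H XOR L = H

m7 = H, m10 = H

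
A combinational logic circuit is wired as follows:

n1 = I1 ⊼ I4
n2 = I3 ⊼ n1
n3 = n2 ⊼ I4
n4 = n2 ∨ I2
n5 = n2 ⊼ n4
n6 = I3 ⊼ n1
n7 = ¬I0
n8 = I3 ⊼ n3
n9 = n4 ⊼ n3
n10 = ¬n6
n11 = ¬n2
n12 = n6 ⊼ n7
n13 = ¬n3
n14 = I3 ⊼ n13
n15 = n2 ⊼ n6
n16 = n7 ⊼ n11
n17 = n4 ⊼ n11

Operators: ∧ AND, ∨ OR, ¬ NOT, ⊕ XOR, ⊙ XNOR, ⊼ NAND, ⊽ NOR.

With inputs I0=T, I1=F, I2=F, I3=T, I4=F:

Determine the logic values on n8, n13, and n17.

n8 = F; n13 = F; n17 = T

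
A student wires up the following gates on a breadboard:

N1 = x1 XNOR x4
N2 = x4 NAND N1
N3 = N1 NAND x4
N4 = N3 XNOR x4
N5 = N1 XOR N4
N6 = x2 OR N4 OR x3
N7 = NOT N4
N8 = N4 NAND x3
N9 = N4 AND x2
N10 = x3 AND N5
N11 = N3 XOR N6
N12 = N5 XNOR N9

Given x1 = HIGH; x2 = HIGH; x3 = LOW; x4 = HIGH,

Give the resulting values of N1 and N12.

N1 = HIGH; N12 = LOW

N1 = x1 XNOR x4 = HIGH XNOR HIGH = HIGH
N3 = N1 NAND x4 = HIGH NAND HIGH = LOW
N4 = N3 XNOR x4 = LOW XNOR HIGH = LOW
N5 = N1 XOR N4 = HIGH XOR LOW = HIGH
N9 = N4 AND x2 = LOW AND HIGH = LOW
N12 = N5 XNOR N9 = HIGH XNOR LOW = LOW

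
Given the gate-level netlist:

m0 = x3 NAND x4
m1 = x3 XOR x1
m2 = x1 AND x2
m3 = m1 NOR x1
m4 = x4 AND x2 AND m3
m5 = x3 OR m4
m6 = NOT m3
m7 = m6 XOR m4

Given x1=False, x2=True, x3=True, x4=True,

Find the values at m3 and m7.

m3 = False  m7 = True

m1 = x3 XOR x1 = True XOR False = True
m3 = m1 NOR x1 = True NOR False = False
m4 = x4 AND x2 AND m3 = True AND True AND False = False
m6 = NOT m3 = NOT False = True
m7 = m6 XOR m4 = True XOR False = True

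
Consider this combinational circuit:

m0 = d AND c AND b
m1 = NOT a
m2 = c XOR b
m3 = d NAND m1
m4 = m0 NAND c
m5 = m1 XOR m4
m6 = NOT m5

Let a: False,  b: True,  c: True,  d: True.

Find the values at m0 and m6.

m0 = True  m6 = False

m0 = d AND c AND b = True AND True AND True = True
m1 = NOT a = NOT False = True
m4 = m0 NAND c = True NAND True = False
m5 = m1 XOR m4 = True XOR False = True
m6 = NOT m5 = NOT True = False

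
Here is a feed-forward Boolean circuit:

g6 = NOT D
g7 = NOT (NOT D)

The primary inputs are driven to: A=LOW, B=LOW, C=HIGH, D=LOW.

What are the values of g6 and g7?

g6 = HIGH, g7 = LOW

g6 = NOT LOW = HIGH
g7 = NOT (NOT LOW) = LOW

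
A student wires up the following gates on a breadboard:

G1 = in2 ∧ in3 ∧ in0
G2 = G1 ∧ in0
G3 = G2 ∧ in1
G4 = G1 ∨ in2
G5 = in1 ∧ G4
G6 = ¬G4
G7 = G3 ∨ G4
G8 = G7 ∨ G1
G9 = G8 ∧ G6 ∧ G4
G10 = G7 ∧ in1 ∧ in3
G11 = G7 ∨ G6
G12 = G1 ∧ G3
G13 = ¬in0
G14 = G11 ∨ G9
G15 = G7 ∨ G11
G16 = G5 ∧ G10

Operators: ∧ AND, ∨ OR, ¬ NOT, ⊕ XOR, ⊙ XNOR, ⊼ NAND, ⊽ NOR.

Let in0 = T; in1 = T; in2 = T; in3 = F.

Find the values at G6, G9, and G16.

G6 = F; G9 = F; G16 = F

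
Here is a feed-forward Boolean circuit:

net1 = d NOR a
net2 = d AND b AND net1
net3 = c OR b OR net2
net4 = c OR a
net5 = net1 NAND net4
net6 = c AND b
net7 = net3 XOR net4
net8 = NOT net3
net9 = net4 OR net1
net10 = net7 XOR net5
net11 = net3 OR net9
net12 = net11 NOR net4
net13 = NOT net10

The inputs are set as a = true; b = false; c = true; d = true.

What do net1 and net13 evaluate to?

net1 = false; net13 = false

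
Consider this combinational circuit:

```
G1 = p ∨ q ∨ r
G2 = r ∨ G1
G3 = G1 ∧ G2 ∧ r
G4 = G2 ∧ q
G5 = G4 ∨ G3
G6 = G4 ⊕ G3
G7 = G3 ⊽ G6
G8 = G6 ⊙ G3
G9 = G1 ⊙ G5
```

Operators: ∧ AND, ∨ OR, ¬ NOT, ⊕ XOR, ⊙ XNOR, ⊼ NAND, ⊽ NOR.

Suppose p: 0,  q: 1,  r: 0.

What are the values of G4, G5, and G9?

G1 = p OR q OR r = 0 OR 1 OR 0 = 1
G2 = r OR G1 = 0 OR 1 = 1
G3 = G1 AND G2 AND r = 1 AND 1 AND 0 = 0
G4 = G2 AND q = 1 AND 1 = 1
G5 = G4 OR G3 = 1 OR 0 = 1
G9 = G1 XNOR G5 = 1 XNOR 1 = 1

G4 = 1, G5 = 1, G9 = 1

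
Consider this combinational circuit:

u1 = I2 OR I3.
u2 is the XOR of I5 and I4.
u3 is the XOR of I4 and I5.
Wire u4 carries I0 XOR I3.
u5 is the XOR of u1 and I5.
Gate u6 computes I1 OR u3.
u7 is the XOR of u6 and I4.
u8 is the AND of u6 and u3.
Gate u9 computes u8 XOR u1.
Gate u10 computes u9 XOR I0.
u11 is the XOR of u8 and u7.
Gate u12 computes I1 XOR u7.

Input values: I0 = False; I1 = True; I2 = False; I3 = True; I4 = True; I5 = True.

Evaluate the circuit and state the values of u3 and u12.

u3 = I4 XOR I5 = True XOR True = False
u6 = I1 OR u3 = True OR False = True
u7 = u6 XOR I4 = True XOR True = False
u12 = I1 XOR u7 = True XOR False = True

u3 = False, u12 = True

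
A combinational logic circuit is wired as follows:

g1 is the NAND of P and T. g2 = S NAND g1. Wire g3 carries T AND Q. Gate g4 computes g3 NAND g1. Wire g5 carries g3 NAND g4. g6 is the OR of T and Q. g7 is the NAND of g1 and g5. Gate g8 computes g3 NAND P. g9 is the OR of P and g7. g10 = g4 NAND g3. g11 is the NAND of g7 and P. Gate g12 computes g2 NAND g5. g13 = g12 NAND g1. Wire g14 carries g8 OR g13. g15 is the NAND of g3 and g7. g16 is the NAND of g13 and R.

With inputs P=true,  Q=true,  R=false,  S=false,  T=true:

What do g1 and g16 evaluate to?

g1 = false; g16 = true

g1 = P NAND T = true NAND true = false
g2 = S NAND g1 = false NAND false = true
g3 = T AND Q = true AND true = true
g4 = g3 NAND g1 = true NAND false = true
g5 = g3 NAND g4 = true NAND true = false
g12 = g2 NAND g5 = true NAND false = true
g13 = g12 NAND g1 = true NAND false = true
g16 = g13 NAND R = true NAND false = true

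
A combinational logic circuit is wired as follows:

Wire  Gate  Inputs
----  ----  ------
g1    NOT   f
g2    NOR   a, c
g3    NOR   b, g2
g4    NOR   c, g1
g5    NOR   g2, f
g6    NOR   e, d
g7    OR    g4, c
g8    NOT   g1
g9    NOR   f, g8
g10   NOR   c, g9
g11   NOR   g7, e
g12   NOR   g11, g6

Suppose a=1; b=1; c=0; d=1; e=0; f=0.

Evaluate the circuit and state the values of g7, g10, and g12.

g1 = NOT f = NOT 0 = 1
g4 = c NOR g1 = 0 NOR 1 = 0
g6 = e NOR d = 0 NOR 1 = 0
g7 = g4 OR c = 0 OR 0 = 0
g8 = NOT g1 = NOT 1 = 0
g9 = f NOR g8 = 0 NOR 0 = 1
g10 = c NOR g9 = 0 NOR 1 = 0
g11 = g7 NOR e = 0 NOR 0 = 1
g12 = g11 NOR g6 = 1 NOR 0 = 0

g7 = 0  g10 = 0  g12 = 0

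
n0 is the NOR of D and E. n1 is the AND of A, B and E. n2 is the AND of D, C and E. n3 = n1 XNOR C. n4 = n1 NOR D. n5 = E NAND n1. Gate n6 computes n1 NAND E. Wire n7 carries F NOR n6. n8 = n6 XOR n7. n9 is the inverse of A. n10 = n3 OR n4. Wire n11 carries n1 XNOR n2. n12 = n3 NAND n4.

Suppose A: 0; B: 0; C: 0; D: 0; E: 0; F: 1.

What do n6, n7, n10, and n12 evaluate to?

n6 = 1; n7 = 0; n10 = 1; n12 = 0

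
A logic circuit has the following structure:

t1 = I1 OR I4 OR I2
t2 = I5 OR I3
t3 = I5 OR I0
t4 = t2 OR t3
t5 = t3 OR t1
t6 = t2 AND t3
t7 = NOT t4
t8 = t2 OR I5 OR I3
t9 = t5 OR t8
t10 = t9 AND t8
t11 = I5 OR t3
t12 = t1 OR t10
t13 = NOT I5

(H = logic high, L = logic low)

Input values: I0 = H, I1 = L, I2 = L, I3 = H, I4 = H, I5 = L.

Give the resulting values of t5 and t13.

t5 = H; t13 = H

t1 = I1 OR I4 OR I2 = L OR H OR L = H
t3 = I5 OR I0 = L OR H = H
t5 = t3 OR t1 = H OR H = H
t13 = NOT I5 = NOT L = H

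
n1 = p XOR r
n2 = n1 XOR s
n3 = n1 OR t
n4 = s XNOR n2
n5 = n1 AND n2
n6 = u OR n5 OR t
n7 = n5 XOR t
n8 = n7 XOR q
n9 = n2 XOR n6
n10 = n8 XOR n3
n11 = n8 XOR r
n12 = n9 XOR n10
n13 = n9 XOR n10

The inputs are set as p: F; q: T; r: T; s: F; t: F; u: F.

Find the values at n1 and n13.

n1 = T, n13 = T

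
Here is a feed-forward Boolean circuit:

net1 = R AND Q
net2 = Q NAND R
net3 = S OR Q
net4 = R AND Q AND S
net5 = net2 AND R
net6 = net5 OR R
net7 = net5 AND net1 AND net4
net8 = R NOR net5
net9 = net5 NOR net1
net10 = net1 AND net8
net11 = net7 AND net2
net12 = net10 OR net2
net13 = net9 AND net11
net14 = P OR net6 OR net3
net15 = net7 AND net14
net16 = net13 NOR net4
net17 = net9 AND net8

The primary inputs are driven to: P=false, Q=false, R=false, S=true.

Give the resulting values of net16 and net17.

net1 = R AND Q = false AND false = false
net2 = Q NAND R = false NAND false = true
net4 = R AND Q AND S = false AND false AND true = false
net5 = net2 AND R = true AND false = false
net7 = net5 AND net1 AND net4 = false AND false AND false = false
net8 = R NOR net5 = false NOR false = true
net9 = net5 NOR net1 = false NOR false = true
net11 = net7 AND net2 = false AND true = false
net13 = net9 AND net11 = true AND false = false
net16 = net13 NOR net4 = false NOR false = true
net17 = net9 AND net8 = true AND true = true

net16 = true; net17 = true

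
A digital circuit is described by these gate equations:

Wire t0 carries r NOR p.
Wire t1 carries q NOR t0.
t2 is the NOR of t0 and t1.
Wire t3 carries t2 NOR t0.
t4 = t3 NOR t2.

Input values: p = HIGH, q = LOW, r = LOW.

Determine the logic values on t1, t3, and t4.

t1 = HIGH; t3 = HIGH; t4 = LOW

t0 = r NOR p = LOW NOR HIGH = LOW
t1 = q NOR t0 = LOW NOR LOW = HIGH
t2 = t0 NOR t1 = LOW NOR HIGH = LOW
t3 = t2 NOR t0 = LOW NOR LOW = HIGH
t4 = t3 NOR t2 = HIGH NOR LOW = LOW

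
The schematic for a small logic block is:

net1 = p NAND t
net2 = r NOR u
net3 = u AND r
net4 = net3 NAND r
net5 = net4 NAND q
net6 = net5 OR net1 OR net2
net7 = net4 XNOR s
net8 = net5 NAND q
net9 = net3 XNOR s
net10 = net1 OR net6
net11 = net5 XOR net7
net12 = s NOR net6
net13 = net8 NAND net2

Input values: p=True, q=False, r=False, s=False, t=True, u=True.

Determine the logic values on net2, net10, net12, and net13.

net2 = False; net10 = True; net12 = False; net13 = True

net1 = p NAND t = True NAND True = False
net2 = r NOR u = False NOR True = False
net3 = u AND r = True AND False = False
net4 = net3 NAND r = False NAND False = True
net5 = net4 NAND q = True NAND False = True
net6 = net5 OR net1 OR net2 = True OR False OR False = True
net8 = net5 NAND q = True NAND False = True
net10 = net1 OR net6 = False OR True = True
net12 = s NOR net6 = False NOR True = False
net13 = net8 NAND net2 = True NAND False = True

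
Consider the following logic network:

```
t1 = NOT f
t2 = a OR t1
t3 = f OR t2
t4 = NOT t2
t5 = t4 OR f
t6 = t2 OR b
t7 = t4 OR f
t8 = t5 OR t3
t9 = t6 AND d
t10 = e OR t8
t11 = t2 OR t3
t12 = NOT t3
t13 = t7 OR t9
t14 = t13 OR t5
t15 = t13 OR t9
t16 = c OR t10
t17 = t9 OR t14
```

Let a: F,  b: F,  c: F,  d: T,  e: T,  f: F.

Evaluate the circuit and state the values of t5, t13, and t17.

t1 = NOT f = NOT F = T
t2 = a OR t1 = F OR T = T
t4 = NOT t2 = NOT T = F
t5 = t4 OR f = F OR F = F
t6 = t2 OR b = T OR F = T
t7 = t4 OR f = F OR F = F
t9 = t6 AND d = T AND T = T
t13 = t7 OR t9 = F OR T = T
t14 = t13 OR t5 = T OR F = T
t17 = t9 OR t14 = T OR T = T

t5 = F; t13 = T; t17 = T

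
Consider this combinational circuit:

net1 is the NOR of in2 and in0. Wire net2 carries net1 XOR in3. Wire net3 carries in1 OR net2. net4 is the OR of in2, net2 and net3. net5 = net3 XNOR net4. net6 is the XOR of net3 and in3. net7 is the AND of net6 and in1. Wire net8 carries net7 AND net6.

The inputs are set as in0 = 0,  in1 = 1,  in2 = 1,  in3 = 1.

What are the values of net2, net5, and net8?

net2 = 1, net5 = 1, net8 = 0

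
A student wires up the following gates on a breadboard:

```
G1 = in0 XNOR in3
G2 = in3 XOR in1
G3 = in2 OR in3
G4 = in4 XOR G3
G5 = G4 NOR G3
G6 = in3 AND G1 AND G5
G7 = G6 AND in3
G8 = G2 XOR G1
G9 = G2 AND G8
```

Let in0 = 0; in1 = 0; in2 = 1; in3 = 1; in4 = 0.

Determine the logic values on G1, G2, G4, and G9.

G1 = 0, G2 = 1, G4 = 1, G9 = 1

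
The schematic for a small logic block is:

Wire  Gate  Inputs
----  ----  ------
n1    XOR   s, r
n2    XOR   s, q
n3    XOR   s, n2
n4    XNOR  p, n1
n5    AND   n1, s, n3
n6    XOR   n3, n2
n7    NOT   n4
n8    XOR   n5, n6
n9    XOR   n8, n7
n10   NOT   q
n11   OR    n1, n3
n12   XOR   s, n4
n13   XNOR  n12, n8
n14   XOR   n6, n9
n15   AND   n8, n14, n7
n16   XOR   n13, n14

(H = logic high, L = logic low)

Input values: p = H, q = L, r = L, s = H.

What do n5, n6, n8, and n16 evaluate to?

n1 = s XOR r = H XOR L = H
n2 = s XOR q = H XOR L = H
n3 = s XOR n2 = H XOR H = L
n4 = p XNOR n1 = H XNOR H = H
n5 = n1 AND s AND n3 = H AND H AND L = L
n6 = n3 XOR n2 = L XOR H = H
n7 = NOT n4 = NOT H = L
n8 = n5 XOR n6 = L XOR H = H
n9 = n8 XOR n7 = H XOR L = H
n12 = s XOR n4 = H XOR H = L
n13 = n12 XNOR n8 = L XNOR H = L
n14 = n6 XOR n9 = H XOR H = L
n16 = n13 XOR n14 = L XOR L = L

n5 = L, n6 = H, n8 = H, n16 = L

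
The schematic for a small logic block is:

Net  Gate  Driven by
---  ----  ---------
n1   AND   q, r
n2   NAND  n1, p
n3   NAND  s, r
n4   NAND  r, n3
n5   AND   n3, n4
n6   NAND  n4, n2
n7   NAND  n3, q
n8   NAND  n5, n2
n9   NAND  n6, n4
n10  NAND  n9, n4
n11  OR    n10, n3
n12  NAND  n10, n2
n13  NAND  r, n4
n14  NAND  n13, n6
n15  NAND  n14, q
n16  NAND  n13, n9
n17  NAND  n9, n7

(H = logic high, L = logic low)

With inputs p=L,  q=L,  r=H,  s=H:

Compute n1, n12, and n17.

n1 = L, n12 = H, n17 = L

n1 = q AND r = L AND H = L
n2 = n1 NAND p = L NAND L = H
n3 = s NAND r = H NAND H = L
n4 = r NAND n3 = H NAND L = H
n6 = n4 NAND n2 = H NAND H = L
n7 = n3 NAND q = L NAND L = H
n9 = n6 NAND n4 = L NAND H = H
n10 = n9 NAND n4 = H NAND H = L
n12 = n10 NAND n2 = L NAND H = H
n17 = n9 NAND n7 = H NAND H = L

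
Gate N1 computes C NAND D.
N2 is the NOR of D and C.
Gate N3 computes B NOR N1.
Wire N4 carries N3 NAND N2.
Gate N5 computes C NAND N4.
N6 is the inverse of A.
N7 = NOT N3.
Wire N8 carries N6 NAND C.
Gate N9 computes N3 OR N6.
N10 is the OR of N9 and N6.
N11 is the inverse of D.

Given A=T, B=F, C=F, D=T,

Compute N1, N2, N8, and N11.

N1 = C NAND D = F NAND T = T
N2 = D NOR C = T NOR F = F
N6 = NOT A = NOT T = F
N8 = N6 NAND C = F NAND F = T
N11 = NOT D = NOT T = F

N1 = T, N2 = F, N8 = T, N11 = F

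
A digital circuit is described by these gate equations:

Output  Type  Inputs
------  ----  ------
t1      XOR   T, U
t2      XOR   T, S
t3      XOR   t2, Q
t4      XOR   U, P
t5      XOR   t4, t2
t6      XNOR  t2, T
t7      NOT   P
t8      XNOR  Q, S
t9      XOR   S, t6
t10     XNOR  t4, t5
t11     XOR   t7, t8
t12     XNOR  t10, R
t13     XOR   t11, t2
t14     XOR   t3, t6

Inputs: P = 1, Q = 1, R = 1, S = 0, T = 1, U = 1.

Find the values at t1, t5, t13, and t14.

t1 = 0  t5 = 1  t13 = 1  t14 = 1

t1 = T XOR U = 1 XOR 1 = 0
t2 = T XOR S = 1 XOR 0 = 1
t3 = t2 XOR Q = 1 XOR 1 = 0
t4 = U XOR P = 1 XOR 1 = 0
t5 = t4 XOR t2 = 0 XOR 1 = 1
t6 = t2 XNOR T = 1 XNOR 1 = 1
t7 = NOT P = NOT 1 = 0
t8 = Q XNOR S = 1 XNOR 0 = 0
t11 = t7 XOR t8 = 0 XOR 0 = 0
t13 = t11 XOR t2 = 0 XOR 1 = 1
t14 = t3 XOR t6 = 0 XOR 1 = 1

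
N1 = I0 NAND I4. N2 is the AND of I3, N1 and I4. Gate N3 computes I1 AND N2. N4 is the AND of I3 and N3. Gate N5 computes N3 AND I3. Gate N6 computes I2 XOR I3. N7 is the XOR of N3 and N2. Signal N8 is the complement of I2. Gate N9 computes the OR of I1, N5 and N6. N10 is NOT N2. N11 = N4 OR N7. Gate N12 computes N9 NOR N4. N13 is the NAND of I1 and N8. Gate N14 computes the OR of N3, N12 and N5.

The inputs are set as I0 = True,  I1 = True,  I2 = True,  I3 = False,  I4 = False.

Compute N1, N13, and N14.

N1 = I0 NAND I4 = True NAND False = True
N2 = I3 AND N1 AND I4 = False AND True AND False = False
N3 = I1 AND N2 = True AND False = False
N4 = I3 AND N3 = False AND False = False
N5 = N3 AND I3 = False AND False = False
N6 = I2 XOR I3 = True XOR False = True
N8 = NOT I2 = NOT True = False
N9 = I1 OR N5 OR N6 = True OR False OR True = True
N12 = N9 NOR N4 = True NOR False = False
N13 = I1 NAND N8 = True NAND False = True
N14 = N3 OR N12 OR N5 = False OR False OR False = False

N1 = True; N13 = True; N14 = False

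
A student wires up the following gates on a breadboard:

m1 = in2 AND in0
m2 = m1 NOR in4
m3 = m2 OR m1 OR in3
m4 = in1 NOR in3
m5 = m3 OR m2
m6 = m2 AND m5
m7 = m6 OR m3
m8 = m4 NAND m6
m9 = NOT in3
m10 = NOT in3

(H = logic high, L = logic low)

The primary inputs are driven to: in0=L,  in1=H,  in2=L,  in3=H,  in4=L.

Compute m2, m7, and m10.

m2 = H; m7 = H; m10 = L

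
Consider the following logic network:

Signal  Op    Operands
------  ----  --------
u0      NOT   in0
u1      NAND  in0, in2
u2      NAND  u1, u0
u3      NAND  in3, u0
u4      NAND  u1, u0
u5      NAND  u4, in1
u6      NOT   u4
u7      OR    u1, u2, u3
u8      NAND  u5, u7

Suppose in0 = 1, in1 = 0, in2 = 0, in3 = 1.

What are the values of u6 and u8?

u0 = NOT in0 = NOT 1 = 0
u1 = in0 NAND in2 = 1 NAND 0 = 1
u2 = u1 NAND u0 = 1 NAND 0 = 1
u3 = in3 NAND u0 = 1 NAND 0 = 1
u4 = u1 NAND u0 = 1 NAND 0 = 1
u5 = u4 NAND in1 = 1 NAND 0 = 1
u6 = NOT u4 = NOT 1 = 0
u7 = u1 OR u2 OR u3 = 1 OR 1 OR 1 = 1
u8 = u5 NAND u7 = 1 NAND 1 = 0

u6 = 0  u8 = 0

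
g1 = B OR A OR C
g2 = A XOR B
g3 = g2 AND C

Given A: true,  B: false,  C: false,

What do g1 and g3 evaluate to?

g1 = B OR A OR C = false OR true OR false = true
g2 = A XOR B = true XOR false = true
g3 = g2 AND C = true AND false = false

g1 = true, g3 = false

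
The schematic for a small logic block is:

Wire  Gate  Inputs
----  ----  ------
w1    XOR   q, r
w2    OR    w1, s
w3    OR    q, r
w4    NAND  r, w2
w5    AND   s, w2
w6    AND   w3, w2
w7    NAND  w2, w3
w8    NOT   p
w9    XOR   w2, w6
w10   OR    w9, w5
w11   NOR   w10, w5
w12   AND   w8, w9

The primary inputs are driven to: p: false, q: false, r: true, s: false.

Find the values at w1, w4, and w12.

w1 = true, w4 = false, w12 = false

w1 = q XOR r = false XOR true = true
w2 = w1 OR s = true OR false = true
w3 = q OR r = false OR true = true
w4 = r NAND w2 = true NAND true = false
w6 = w3 AND w2 = true AND true = true
w8 = NOT p = NOT false = true
w9 = w2 XOR w6 = true XOR true = false
w12 = w8 AND w9 = true AND false = false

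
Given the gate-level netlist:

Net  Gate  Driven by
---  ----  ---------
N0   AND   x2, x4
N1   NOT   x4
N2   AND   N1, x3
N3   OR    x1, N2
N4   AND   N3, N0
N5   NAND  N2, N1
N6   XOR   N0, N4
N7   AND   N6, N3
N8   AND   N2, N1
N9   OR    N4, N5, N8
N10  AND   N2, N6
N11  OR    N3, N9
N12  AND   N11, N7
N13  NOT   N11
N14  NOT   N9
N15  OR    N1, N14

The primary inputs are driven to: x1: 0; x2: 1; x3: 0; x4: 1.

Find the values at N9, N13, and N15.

N0 = x2 AND x4 = 1 AND 1 = 1
N1 = NOT x4 = NOT 1 = 0
N2 = N1 AND x3 = 0 AND 0 = 0
N3 = x1 OR N2 = 0 OR 0 = 0
N4 = N3 AND N0 = 0 AND 1 = 0
N5 = N2 NAND N1 = 0 NAND 0 = 1
N8 = N2 AND N1 = 0 AND 0 = 0
N9 = N4 OR N5 OR N8 = 0 OR 1 OR 0 = 1
N11 = N3 OR N9 = 0 OR 1 = 1
N13 = NOT N11 = NOT 1 = 0
N14 = NOT N9 = NOT 1 = 0
N15 = N1 OR N14 = 0 OR 0 = 0

N9 = 1, N13 = 0, N15 = 0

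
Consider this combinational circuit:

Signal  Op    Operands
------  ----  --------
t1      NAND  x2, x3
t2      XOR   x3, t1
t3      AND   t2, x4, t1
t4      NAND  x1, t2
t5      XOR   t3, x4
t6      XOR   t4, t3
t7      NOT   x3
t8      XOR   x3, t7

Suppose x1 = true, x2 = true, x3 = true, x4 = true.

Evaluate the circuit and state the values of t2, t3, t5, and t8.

t1 = x2 NAND x3 = true NAND true = false
t2 = x3 XOR t1 = true XOR false = true
t3 = t2 AND x4 AND t1 = true AND true AND false = false
t5 = t3 XOR x4 = false XOR true = true
t7 = NOT x3 = NOT true = false
t8 = x3 XOR t7 = true XOR false = true

t2 = true  t3 = false  t5 = true  t8 = true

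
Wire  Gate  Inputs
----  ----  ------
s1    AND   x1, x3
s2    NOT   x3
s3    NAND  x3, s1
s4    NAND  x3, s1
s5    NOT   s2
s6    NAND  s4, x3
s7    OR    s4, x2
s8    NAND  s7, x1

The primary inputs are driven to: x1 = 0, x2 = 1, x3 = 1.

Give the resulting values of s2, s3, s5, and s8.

s1 = x1 AND x3 = 0 AND 1 = 0
s2 = NOT x3 = NOT 1 = 0
s3 = x3 NAND s1 = 1 NAND 0 = 1
s4 = x3 NAND s1 = 1 NAND 0 = 1
s5 = NOT s2 = NOT 0 = 1
s7 = s4 OR x2 = 1 OR 1 = 1
s8 = s7 NAND x1 = 1 NAND 0 = 1

s2 = 0, s3 = 1, s5 = 1, s8 = 1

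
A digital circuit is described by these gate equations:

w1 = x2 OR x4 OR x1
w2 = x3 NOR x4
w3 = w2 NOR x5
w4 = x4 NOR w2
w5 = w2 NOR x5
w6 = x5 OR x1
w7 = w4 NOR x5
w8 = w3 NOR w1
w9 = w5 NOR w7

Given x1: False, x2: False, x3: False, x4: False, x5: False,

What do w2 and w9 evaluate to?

w2 = True, w9 = False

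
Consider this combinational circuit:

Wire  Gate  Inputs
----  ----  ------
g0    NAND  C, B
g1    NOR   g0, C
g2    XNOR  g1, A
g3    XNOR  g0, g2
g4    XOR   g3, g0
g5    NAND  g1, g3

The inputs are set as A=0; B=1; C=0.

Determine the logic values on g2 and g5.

g0 = C NAND B = 0 NAND 1 = 1
g1 = g0 NOR C = 1 NOR 0 = 0
g2 = g1 XNOR A = 0 XNOR 0 = 1
g3 = g0 XNOR g2 = 1 XNOR 1 = 1
g5 = g1 NAND g3 = 0 NAND 1 = 1

g2 = 1  g5 = 1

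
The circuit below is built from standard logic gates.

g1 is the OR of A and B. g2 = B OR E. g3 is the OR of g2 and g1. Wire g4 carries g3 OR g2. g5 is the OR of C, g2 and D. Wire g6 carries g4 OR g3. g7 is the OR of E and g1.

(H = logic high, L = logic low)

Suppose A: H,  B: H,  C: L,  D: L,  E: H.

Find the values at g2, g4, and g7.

g2 = H, g4 = H, g7 = H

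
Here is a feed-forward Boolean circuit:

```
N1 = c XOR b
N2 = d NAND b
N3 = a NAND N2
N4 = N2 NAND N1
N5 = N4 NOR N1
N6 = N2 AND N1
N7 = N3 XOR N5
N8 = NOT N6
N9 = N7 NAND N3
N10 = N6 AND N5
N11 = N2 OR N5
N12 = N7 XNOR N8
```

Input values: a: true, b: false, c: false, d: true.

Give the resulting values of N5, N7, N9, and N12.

N5 = false, N7 = false, N9 = true, N12 = false

N1 = c XOR b = false XOR false = false
N2 = d NAND b = true NAND false = true
N3 = a NAND N2 = true NAND true = false
N4 = N2 NAND N1 = true NAND false = true
N5 = N4 NOR N1 = true NOR false = false
N6 = N2 AND N1 = true AND false = false
N7 = N3 XOR N5 = false XOR false = false
N8 = NOT N6 = NOT false = true
N9 = N7 NAND N3 = false NAND false = true
N12 = N7 XNOR N8 = false XNOR true = false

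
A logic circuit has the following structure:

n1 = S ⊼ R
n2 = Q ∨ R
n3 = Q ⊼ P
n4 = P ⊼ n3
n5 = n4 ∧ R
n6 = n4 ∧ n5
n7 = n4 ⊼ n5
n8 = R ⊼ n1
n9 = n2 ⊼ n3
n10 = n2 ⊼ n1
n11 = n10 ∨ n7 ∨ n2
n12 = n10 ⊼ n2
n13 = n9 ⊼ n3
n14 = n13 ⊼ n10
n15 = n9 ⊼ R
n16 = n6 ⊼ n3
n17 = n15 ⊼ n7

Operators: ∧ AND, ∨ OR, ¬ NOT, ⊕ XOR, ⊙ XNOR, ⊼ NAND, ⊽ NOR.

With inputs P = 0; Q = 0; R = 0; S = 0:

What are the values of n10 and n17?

n1 = S NAND R = 0 NAND 0 = 1
n2 = Q OR R = 0 OR 0 = 0
n3 = Q NAND P = 0 NAND 0 = 1
n4 = P NAND n3 = 0 NAND 1 = 1
n5 = n4 AND R = 1 AND 0 = 0
n7 = n4 NAND n5 = 1 NAND 0 = 1
n9 = n2 NAND n3 = 0 NAND 1 = 1
n10 = n2 NAND n1 = 0 NAND 1 = 1
n15 = n9 NAND R = 1 NAND 0 = 1
n17 = n15 NAND n7 = 1 NAND 1 = 0

n10 = 1, n17 = 0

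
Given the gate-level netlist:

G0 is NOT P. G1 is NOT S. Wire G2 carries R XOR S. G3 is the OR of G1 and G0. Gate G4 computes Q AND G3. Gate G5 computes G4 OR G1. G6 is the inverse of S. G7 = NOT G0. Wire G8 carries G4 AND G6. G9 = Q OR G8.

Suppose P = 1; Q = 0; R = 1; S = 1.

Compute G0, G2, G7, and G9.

G0 = 0; G2 = 0; G7 = 1; G9 = 0

G0 = NOT P = NOT 1 = 0
G1 = NOT S = NOT 1 = 0
G2 = R XOR S = 1 XOR 1 = 0
G3 = G1 OR G0 = 0 OR 0 = 0
G4 = Q AND G3 = 0 AND 0 = 0
G6 = NOT S = NOT 1 = 0
G7 = NOT G0 = NOT 0 = 1
G8 = G4 AND G6 = 0 AND 0 = 0
G9 = Q OR G8 = 0 OR 0 = 0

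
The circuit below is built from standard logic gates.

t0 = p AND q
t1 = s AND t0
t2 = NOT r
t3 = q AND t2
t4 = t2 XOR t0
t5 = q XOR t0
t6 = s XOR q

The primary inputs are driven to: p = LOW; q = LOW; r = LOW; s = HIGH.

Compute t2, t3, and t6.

t2 = HIGH, t3 = LOW, t6 = HIGH

t2 = NOT r = NOT LOW = HIGH
t3 = q AND t2 = LOW AND HIGH = LOW
t6 = s XOR q = HIGH XOR LOW = HIGH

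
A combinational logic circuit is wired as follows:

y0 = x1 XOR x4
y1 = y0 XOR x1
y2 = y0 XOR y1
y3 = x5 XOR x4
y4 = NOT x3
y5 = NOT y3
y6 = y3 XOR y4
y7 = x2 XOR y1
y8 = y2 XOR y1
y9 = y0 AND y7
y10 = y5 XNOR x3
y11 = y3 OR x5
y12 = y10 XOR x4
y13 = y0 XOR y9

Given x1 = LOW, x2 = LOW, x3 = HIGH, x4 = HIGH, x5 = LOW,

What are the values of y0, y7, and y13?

y0 = x1 XOR x4 = LOW XOR HIGH = HIGH
y1 = y0 XOR x1 = HIGH XOR LOW = HIGH
y7 = x2 XOR y1 = LOW XOR HIGH = HIGH
y9 = y0 AND y7 = HIGH AND HIGH = HIGH
y13 = y0 XOR y9 = HIGH XOR HIGH = LOW

y0 = HIGH, y7 = HIGH, y13 = LOW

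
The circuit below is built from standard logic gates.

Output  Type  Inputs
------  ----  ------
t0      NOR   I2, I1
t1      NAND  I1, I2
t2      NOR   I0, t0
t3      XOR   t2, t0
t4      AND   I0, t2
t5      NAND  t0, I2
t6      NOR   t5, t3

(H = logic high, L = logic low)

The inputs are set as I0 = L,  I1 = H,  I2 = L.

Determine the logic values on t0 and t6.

t0 = L; t6 = L

t0 = I2 NOR I1 = L NOR H = L
t2 = I0 NOR t0 = L NOR L = H
t3 = t2 XOR t0 = H XOR L = H
t5 = t0 NAND I2 = L NAND L = H
t6 = t5 NOR t3 = H NOR H = L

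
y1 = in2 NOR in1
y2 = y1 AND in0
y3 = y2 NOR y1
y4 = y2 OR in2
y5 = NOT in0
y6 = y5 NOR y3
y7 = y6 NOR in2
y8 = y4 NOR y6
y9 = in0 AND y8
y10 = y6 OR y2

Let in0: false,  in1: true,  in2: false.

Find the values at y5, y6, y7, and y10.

y5 = true, y6 = false, y7 = true, y10 = false

y1 = in2 NOR in1 = false NOR true = false
y2 = y1 AND in0 = false AND false = false
y3 = y2 NOR y1 = false NOR false = true
y5 = NOT in0 = NOT false = true
y6 = y5 NOR y3 = true NOR true = false
y7 = y6 NOR in2 = false NOR false = true
y10 = y6 OR y2 = false OR false = false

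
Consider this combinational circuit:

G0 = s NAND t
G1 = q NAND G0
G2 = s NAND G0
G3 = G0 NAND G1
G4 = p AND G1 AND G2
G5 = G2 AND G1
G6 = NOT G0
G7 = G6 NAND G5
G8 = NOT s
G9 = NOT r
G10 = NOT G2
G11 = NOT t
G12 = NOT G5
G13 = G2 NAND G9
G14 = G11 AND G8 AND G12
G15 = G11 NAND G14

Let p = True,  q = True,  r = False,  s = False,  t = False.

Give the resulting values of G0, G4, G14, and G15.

G0 = True, G4 = False, G14 = True, G15 = False

G0 = s NAND t = False NAND False = True
G1 = q NAND G0 = True NAND True = False
G2 = s NAND G0 = False NAND True = True
G4 = p AND G1 AND G2 = True AND False AND True = False
G5 = G2 AND G1 = True AND False = False
G8 = NOT s = NOT False = True
G11 = NOT t = NOT False = True
G12 = NOT G5 = NOT False = True
G14 = G11 AND G8 AND G12 = True AND True AND True = True
G15 = G11 NAND G14 = True NAND True = False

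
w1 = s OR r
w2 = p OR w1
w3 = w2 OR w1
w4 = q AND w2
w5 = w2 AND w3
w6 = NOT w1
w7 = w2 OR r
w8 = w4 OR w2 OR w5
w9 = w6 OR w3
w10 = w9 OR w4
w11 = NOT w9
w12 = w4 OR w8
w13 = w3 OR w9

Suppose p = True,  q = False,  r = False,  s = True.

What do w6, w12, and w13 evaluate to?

w6 = False, w12 = True, w13 = True

w1 = s OR r = True OR False = True
w2 = p OR w1 = True OR True = True
w3 = w2 OR w1 = True OR True = True
w4 = q AND w2 = False AND True = False
w5 = w2 AND w3 = True AND True = True
w6 = NOT w1 = NOT True = False
w8 = w4 OR w2 OR w5 = False OR True OR True = True
w9 = w6 OR w3 = False OR True = True
w12 = w4 OR w8 = False OR True = True
w13 = w3 OR w9 = True OR True = True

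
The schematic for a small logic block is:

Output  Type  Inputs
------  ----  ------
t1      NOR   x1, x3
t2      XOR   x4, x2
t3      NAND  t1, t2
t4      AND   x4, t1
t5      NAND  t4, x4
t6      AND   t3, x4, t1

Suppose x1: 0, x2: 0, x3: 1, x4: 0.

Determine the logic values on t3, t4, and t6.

t3 = 1, t4 = 0, t6 = 0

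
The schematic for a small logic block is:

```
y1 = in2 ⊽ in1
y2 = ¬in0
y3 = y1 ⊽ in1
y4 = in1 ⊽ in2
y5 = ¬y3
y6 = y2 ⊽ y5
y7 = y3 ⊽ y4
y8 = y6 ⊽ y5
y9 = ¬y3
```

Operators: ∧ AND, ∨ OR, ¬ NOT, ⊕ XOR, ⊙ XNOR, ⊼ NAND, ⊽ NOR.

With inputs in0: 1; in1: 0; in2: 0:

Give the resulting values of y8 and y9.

y8 = 0  y9 = 1

y1 = in2 NOR in1 = 0 NOR 0 = 1
y2 = NOT in0 = NOT 1 = 0
y3 = y1 NOR in1 = 1 NOR 0 = 0
y5 = NOT y3 = NOT 0 = 1
y6 = y2 NOR y5 = 0 NOR 1 = 0
y8 = y6 NOR y5 = 0 NOR 1 = 0
y9 = NOT y3 = NOT 0 = 1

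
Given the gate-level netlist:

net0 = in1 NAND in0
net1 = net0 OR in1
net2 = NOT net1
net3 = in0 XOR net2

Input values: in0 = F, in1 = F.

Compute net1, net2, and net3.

net1 = T  net2 = F  net3 = F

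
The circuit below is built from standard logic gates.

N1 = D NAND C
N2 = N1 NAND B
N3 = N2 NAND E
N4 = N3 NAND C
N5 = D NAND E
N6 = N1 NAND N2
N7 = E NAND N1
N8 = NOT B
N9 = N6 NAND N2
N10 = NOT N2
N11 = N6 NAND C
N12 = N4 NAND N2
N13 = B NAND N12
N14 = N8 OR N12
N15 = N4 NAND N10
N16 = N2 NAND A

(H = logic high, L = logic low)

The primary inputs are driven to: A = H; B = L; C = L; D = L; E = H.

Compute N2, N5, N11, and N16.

N2 = H, N5 = H, N11 = H, N16 = L

N1 = D NAND C = L NAND L = H
N2 = N1 NAND B = H NAND L = H
N5 = D NAND E = L NAND H = H
N6 = N1 NAND N2 = H NAND H = L
N11 = N6 NAND C = L NAND L = H
N16 = N2 NAND A = H NAND H = L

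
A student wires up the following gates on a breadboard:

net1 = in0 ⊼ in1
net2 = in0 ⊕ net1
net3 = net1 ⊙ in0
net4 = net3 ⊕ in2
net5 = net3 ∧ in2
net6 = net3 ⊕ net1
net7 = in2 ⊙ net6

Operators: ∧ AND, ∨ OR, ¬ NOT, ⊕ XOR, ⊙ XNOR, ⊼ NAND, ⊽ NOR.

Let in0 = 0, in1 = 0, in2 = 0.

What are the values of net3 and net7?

net3 = 0, net7 = 0

net1 = in0 NAND in1 = 0 NAND 0 = 1
net3 = net1 XNOR in0 = 1 XNOR 0 = 0
net6 = net3 XOR net1 = 0 XOR 1 = 1
net7 = in2 XNOR net6 = 0 XNOR 1 = 0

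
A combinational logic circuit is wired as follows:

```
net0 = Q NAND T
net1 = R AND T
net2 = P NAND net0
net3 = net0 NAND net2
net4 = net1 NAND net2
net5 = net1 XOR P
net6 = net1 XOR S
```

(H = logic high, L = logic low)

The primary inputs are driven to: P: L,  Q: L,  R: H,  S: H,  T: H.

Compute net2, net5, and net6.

net2 = H, net5 = H, net6 = L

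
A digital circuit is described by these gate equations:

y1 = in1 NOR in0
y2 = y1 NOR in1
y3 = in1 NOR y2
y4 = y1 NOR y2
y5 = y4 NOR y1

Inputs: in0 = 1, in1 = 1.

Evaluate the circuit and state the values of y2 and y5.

y1 = in1 NOR in0 = 1 NOR 1 = 0
y2 = y1 NOR in1 = 0 NOR 1 = 0
y4 = y1 NOR y2 = 0 NOR 0 = 1
y5 = y4 NOR y1 = 1 NOR 0 = 0

y2 = 0; y5 = 0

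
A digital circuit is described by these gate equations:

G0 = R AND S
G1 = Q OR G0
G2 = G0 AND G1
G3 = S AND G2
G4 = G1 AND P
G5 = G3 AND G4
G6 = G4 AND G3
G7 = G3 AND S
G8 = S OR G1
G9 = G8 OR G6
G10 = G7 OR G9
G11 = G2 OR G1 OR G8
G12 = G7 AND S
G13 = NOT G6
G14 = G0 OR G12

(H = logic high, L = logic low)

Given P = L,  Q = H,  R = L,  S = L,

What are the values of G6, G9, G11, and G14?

G6 = L, G9 = H, G11 = H, G14 = L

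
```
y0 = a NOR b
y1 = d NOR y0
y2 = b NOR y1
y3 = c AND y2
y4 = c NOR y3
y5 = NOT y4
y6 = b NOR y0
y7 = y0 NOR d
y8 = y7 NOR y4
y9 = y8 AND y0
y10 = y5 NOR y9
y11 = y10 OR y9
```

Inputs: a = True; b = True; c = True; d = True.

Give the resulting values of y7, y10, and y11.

y7 = False  y10 = False  y11 = False

y0 = a NOR b = True NOR True = False
y1 = d NOR y0 = True NOR False = False
y2 = b NOR y1 = True NOR False = False
y3 = c AND y2 = True AND False = False
y4 = c NOR y3 = True NOR False = False
y5 = NOT y4 = NOT False = True
y7 = y0 NOR d = False NOR True = False
y8 = y7 NOR y4 = False NOR False = True
y9 = y8 AND y0 = True AND False = False
y10 = y5 NOR y9 = True NOR False = False
y11 = y10 OR y9 = False OR False = False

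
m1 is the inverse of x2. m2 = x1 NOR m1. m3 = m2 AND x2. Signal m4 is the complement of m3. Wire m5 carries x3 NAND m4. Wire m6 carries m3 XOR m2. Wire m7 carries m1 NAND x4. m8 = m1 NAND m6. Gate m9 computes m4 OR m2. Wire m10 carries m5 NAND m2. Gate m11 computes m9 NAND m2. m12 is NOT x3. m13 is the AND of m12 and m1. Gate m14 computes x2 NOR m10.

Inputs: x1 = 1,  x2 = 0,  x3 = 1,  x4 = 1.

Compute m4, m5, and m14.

m4 = 1; m5 = 0; m14 = 0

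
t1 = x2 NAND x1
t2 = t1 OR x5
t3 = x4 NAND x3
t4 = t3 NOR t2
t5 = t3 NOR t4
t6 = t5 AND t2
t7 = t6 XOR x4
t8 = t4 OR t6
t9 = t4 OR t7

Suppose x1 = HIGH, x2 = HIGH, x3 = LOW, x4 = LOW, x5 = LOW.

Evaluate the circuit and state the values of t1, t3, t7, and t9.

t1 = LOW; t3 = HIGH; t7 = LOW; t9 = LOW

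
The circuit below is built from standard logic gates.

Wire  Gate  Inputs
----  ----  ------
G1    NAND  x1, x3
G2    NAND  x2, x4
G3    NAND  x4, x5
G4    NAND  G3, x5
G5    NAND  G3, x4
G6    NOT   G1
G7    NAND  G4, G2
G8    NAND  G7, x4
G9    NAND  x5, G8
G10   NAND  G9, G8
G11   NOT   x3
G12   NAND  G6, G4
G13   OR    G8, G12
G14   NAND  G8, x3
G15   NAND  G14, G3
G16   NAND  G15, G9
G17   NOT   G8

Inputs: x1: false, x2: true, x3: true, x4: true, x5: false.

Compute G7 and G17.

G7 = true, G17 = true

G2 = x2 NAND x4 = true NAND true = false
G3 = x4 NAND x5 = true NAND false = true
G4 = G3 NAND x5 = true NAND false = true
G7 = G4 NAND G2 = true NAND false = true
G8 = G7 NAND x4 = true NAND true = false
G17 = NOT G8 = NOT false = true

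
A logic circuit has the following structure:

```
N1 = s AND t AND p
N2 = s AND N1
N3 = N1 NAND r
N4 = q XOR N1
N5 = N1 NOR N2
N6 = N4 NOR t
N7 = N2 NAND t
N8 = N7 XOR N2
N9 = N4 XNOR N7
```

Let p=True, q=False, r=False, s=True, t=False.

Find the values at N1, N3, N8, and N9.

N1 = s AND t AND p = True AND False AND True = False
N2 = s AND N1 = True AND False = False
N3 = N1 NAND r = False NAND False = True
N4 = q XOR N1 = False XOR False = False
N7 = N2 NAND t = False NAND False = True
N8 = N7 XOR N2 = True XOR False = True
N9 = N4 XNOR N7 = False XNOR True = False

N1 = False; N3 = True; N8 = True; N9 = False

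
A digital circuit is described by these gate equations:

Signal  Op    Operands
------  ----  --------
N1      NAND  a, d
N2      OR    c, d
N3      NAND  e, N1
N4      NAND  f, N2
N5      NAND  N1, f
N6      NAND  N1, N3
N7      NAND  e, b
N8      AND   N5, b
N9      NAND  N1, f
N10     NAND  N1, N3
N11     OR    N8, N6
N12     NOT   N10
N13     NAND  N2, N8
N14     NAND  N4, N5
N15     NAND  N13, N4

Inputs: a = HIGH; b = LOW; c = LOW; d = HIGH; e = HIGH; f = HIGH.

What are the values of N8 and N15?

N1 = a NAND d = HIGH NAND HIGH = LOW
N2 = c OR d = LOW OR HIGH = HIGH
N4 = f NAND N2 = HIGH NAND HIGH = LOW
N5 = N1 NAND f = LOW NAND HIGH = HIGH
N8 = N5 AND b = HIGH AND LOW = LOW
N13 = N2 NAND N8 = HIGH NAND LOW = HIGH
N15 = N13 NAND N4 = HIGH NAND LOW = HIGH

N8 = LOW, N15 = HIGH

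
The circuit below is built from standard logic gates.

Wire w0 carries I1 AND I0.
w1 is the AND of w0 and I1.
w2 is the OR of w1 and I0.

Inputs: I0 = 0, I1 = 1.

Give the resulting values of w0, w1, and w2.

w0 = 0  w1 = 0  w2 = 0

w0 = I1 AND I0 = 1 AND 0 = 0
w1 = w0 AND I1 = 0 AND 1 = 0
w2 = w1 OR I0 = 0 OR 0 = 0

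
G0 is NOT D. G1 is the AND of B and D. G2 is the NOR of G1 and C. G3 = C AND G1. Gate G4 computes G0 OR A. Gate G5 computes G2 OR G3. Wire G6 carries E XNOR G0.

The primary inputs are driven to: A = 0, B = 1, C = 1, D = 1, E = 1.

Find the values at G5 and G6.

G0 = NOT D = NOT 1 = 0
G1 = B AND D = 1 AND 1 = 1
G2 = G1 NOR C = 1 NOR 1 = 0
G3 = C AND G1 = 1 AND 1 = 1
G5 = G2 OR G3 = 0 OR 1 = 1
G6 = E XNOR G0 = 1 XNOR 0 = 0

G5 = 1, G6 = 0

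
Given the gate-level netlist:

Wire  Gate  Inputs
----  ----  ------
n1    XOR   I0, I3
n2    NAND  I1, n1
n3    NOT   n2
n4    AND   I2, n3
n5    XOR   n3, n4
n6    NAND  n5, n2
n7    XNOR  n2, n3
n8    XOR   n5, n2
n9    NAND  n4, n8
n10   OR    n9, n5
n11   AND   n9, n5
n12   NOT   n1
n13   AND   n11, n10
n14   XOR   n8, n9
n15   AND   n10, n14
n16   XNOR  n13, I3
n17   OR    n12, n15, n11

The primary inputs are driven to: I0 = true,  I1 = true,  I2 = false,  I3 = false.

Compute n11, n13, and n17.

n1 = I0 XOR I3 = true XOR false = true
n2 = I1 NAND n1 = true NAND true = false
n3 = NOT n2 = NOT false = true
n4 = I2 AND n3 = false AND true = false
n5 = n3 XOR n4 = true XOR false = true
n8 = n5 XOR n2 = true XOR false = true
n9 = n4 NAND n8 = false NAND true = true
n10 = n9 OR n5 = true OR true = true
n11 = n9 AND n5 = true AND true = true
n12 = NOT n1 = NOT true = false
n13 = n11 AND n10 = true AND true = true
n14 = n8 XOR n9 = true XOR true = false
n15 = n10 AND n14 = true AND false = false
n17 = n12 OR n15 OR n11 = false OR false OR true = true

n11 = true  n13 = true  n17 = true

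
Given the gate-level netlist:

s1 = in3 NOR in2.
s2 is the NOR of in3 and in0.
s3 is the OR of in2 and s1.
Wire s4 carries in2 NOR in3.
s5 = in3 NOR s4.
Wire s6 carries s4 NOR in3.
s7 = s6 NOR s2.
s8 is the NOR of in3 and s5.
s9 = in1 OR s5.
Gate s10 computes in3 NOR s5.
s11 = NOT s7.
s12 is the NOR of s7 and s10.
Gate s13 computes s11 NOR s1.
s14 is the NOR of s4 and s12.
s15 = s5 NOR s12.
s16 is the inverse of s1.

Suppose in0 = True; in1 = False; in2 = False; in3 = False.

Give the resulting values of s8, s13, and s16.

s1 = in3 NOR in2 = False NOR False = True
s2 = in3 NOR in0 = False NOR True = False
s4 = in2 NOR in3 = False NOR False = True
s5 = in3 NOR s4 = False NOR True = False
s6 = s4 NOR in3 = True NOR False = False
s7 = s6 NOR s2 = False NOR False = True
s8 = in3 NOR s5 = False NOR False = True
s11 = NOT s7 = NOT True = False
s13 = s11 NOR s1 = False NOR True = False
s16 = NOT s1 = NOT True = False

s8 = True  s13 = False  s16 = False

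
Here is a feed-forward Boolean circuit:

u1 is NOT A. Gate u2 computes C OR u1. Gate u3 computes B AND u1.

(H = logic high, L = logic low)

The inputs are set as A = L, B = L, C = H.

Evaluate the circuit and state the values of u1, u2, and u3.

u1 = H  u2 = H  u3 = L

u1 = NOT A = NOT L = H
u2 = C OR u1 = H OR H = H
u3 = B AND u1 = L AND H = L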